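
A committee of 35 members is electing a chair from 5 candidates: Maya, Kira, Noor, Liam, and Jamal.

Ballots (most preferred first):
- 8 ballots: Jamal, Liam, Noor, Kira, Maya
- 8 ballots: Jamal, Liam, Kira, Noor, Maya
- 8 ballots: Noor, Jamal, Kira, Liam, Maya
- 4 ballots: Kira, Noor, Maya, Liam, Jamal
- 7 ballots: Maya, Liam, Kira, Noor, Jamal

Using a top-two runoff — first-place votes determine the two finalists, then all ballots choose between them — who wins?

Round 1 first-place votes: Maya 7, Kira 4, Noor 8, Liam 0, Jamal 16. Jamal and Noor advance.
Runoff: Jamal is ranked above Noor on 16 ballots, Noor above Jamal on 19.

Noor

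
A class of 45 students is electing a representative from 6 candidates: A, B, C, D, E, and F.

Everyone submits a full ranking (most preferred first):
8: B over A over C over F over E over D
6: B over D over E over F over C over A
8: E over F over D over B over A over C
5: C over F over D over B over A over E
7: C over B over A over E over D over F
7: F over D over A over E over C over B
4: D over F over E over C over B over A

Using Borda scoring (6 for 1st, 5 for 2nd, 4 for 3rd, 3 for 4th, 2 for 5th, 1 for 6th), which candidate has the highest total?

A: 8×5 + 6×1 + 8×2 + 5×2 + 7×4 + 7×4 + 4×1 = 132
B: 8×6 + 6×6 + 8×3 + 5×3 + 7×5 + 7×1 + 4×2 = 173
C: 8×4 + 6×2 + 8×1 + 5×6 + 7×6 + 7×2 + 4×3 = 150
D: 8×1 + 6×5 + 8×4 + 5×4 + 7×2 + 7×5 + 4×6 = 163
E: 8×2 + 6×4 + 8×6 + 5×1 + 7×3 + 7×3 + 4×4 = 151
F: 8×3 + 6×3 + 8×5 + 5×5 + 7×1 + 7×6 + 4×5 = 176

F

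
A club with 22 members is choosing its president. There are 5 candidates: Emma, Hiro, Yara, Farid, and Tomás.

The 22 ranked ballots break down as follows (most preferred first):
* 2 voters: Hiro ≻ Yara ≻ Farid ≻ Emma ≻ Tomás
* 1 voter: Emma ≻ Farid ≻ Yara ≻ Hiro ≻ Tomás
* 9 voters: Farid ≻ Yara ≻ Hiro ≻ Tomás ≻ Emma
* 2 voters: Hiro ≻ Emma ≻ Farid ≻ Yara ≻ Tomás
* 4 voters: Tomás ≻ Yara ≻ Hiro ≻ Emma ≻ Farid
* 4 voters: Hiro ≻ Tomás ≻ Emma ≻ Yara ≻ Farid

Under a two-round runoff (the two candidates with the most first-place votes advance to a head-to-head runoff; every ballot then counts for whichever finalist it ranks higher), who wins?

Hiro

Round 1 first-place votes: Emma 1, Hiro 8, Yara 0, Farid 9, Tomás 4. Farid and Hiro advance.
Runoff: Farid is ranked above Hiro on 10 ballots, Hiro above Farid on 12.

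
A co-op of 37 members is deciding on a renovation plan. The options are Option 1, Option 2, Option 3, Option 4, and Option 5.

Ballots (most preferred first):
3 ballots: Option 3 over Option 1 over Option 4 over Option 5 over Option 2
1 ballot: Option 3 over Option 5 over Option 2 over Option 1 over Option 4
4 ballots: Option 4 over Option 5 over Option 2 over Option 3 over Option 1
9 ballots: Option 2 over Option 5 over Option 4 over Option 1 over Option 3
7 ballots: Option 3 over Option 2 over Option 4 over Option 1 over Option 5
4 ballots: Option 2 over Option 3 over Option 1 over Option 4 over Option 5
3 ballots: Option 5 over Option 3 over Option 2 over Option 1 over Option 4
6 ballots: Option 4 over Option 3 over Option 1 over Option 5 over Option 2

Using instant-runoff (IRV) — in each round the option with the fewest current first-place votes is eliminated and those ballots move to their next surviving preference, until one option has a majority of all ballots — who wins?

Round 1: Option 1 0, Option 2 13, Option 3 11, Option 4 10, Option 5 3. Option 1 eliminated.
Round 2: Option 2 13, Option 3 11, Option 4 10, Option 5 3. Option 5 eliminated.
Round 3: Option 2 13, Option 3 14, Option 4 10. Option 4 eliminated.
Round 4: Option 2 17, Option 3 20. Option 3 has a majority (≥19).

Option 3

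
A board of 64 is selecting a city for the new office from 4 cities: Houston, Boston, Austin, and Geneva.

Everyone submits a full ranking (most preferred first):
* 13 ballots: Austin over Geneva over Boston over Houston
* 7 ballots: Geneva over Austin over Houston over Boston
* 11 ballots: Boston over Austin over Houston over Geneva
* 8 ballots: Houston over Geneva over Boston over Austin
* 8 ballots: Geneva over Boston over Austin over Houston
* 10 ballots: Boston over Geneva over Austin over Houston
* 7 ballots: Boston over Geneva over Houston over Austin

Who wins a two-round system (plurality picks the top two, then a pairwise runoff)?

Geneva

Round 1 first-place votes: Houston 8, Boston 28, Austin 13, Geneva 15. Boston and Geneva advance.
Runoff: Boston is ranked above Geneva on 28 ballots, Geneva above Boston on 36.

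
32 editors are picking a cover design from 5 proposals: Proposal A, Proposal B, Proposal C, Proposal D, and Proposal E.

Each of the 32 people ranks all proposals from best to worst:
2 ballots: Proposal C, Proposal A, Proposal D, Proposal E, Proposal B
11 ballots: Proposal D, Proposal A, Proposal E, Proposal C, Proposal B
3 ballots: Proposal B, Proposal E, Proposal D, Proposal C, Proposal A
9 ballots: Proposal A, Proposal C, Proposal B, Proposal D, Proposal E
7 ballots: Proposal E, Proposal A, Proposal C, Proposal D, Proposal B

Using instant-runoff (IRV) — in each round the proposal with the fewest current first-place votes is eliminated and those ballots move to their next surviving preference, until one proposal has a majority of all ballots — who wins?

Proposal A

Round 1: Proposal A 9, Proposal B 3, Proposal C 2, Proposal D 11, Proposal E 7. Proposal C eliminated.
Round 2: Proposal A 11, Proposal B 3, Proposal D 11, Proposal E 7. Proposal B eliminated.
Round 3: Proposal A 11, Proposal D 11, Proposal E 10. Proposal E eliminated.
Round 4: Proposal A 18, Proposal D 14. Proposal A has a majority (≥17).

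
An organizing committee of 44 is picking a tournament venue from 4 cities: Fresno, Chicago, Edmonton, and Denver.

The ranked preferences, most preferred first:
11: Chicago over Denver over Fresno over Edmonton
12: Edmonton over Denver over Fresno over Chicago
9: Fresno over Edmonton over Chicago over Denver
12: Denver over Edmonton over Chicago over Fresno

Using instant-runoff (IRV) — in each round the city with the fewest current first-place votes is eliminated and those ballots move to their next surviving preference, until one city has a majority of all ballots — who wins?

Round 1: Fresno 9, Chicago 11, Edmonton 12, Denver 12. Fresno eliminated.
Round 2: Chicago 11, Edmonton 21, Denver 12. Chicago eliminated.
Round 3: Edmonton 21, Denver 23. Denver has a majority (≥23).

Denver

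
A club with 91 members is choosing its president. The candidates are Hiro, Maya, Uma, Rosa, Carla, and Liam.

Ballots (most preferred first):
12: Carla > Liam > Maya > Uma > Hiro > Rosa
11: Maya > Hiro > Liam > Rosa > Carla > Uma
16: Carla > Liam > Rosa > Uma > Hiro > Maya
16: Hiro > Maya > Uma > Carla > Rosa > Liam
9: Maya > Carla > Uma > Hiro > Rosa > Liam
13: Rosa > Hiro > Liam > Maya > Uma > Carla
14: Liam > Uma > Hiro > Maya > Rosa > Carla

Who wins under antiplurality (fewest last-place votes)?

Hiro

Last-place votes: Hiro 0, Maya 16, Uma 11, Rosa 12, Carla 27, Liam 25.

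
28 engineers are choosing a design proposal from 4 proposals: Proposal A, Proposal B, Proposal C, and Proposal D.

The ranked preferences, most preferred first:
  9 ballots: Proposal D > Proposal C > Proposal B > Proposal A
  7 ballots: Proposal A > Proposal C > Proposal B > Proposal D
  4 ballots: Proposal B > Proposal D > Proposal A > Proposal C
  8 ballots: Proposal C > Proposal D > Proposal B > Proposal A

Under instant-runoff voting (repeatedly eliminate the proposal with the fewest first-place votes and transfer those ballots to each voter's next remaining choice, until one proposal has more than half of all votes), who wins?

Proposal C

Round 1: Proposal A 7, Proposal B 4, Proposal C 8, Proposal D 9. Proposal B eliminated.
Round 2: Proposal A 7, Proposal C 8, Proposal D 13. Proposal A eliminated.
Round 3: Proposal C 15, Proposal D 13. Proposal C has a majority (≥15).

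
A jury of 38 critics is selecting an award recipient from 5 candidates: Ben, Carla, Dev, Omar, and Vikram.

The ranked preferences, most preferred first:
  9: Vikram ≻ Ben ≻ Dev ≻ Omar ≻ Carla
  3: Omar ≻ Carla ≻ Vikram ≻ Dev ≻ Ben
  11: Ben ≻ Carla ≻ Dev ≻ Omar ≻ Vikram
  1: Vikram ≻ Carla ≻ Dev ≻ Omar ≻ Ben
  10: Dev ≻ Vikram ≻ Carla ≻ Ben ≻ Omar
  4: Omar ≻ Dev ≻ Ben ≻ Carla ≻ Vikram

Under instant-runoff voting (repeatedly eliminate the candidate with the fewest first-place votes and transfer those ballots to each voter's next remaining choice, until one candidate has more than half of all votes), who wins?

Round 1: Ben 11, Carla 0, Dev 10, Omar 7, Vikram 10. Carla eliminated.
Round 2: Ben 11, Dev 10, Omar 7, Vikram 10. Omar eliminated.
Round 3: Ben 11, Dev 14, Vikram 13. Ben eliminated.
Round 4: Dev 25, Vikram 13. Dev has a majority (≥20).

Dev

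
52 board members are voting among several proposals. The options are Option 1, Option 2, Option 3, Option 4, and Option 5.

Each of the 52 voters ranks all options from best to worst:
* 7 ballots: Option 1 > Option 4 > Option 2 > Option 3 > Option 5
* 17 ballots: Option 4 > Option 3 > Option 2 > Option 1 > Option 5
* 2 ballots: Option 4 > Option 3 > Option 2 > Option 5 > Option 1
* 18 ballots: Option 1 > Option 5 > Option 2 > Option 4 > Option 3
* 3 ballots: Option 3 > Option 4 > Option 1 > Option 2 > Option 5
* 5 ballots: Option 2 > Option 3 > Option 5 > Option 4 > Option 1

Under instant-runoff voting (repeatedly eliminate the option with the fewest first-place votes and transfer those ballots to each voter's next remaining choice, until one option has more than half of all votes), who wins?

Option 4

Round 1: Option 1 25, Option 2 5, Option 3 3, Option 4 19, Option 5 0. Option 5 eliminated.
Round 2: Option 1 25, Option 2 5, Option 3 3, Option 4 19. Option 3 eliminated.
Round 3: Option 1 25, Option 2 5, Option 4 22. Option 2 eliminated.
Round 4: Option 1 25, Option 4 27. Option 4 has a majority (≥27).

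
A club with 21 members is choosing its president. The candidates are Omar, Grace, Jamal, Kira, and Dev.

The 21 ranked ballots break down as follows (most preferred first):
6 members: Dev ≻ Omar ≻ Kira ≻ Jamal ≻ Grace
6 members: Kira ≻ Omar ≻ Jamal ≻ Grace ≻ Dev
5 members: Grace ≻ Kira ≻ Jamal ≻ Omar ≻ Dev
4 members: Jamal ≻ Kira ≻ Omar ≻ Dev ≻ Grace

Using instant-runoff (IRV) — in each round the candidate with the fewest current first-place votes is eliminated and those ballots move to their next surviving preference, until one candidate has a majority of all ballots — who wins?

Kira

Round 1: Omar 0, Grace 5, Jamal 4, Kira 6, Dev 6. Omar eliminated.
Round 2: Grace 5, Jamal 4, Kira 6, Dev 6. Jamal eliminated.
Round 3: Grace 5, Kira 10, Dev 6. Grace eliminated.
Round 4: Kira 15, Dev 6. Kira has a majority (≥11).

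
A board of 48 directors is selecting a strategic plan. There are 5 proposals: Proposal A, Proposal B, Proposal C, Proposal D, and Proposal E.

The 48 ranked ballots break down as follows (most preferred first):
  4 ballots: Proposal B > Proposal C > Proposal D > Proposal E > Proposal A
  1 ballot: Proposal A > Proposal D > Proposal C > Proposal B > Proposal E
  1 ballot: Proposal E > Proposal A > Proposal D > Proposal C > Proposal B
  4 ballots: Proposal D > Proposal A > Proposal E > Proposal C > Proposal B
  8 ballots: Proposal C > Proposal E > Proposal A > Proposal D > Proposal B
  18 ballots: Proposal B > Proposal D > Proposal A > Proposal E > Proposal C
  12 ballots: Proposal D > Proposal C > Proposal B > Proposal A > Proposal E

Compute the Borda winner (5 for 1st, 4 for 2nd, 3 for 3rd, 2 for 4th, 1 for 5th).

Proposal D

Proposal A: 4×1 + 1×5 + 1×4 + 4×4 + 8×3 + 18×3 + 12×2 = 131
Proposal B: 4×5 + 1×2 + 1×1 + 4×1 + 8×1 + 18×5 + 12×3 = 161
Proposal C: 4×4 + 1×3 + 1×2 + 4×2 + 8×5 + 18×1 + 12×4 = 135
Proposal D: 4×3 + 1×4 + 1×3 + 4×5 + 8×2 + 18×4 + 12×5 = 187
Proposal E: 4×2 + 1×1 + 1×5 + 4×3 + 8×4 + 18×2 + 12×1 = 106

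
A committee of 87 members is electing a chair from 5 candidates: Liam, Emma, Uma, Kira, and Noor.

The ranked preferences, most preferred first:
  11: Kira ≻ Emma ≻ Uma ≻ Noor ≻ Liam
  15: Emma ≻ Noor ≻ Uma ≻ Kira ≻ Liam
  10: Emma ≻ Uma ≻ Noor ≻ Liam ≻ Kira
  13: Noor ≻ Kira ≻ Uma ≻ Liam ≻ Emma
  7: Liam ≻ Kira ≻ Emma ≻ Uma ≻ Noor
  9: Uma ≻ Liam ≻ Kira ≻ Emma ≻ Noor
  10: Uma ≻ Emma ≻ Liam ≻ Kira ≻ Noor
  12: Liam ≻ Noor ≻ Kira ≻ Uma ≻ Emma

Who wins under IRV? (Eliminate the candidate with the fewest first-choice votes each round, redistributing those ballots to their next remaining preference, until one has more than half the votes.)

Uma

Round 1: Liam 19, Emma 25, Uma 19, Kira 11, Noor 13. Kira eliminated.
Round 2: Liam 19, Emma 36, Uma 19, Noor 13. Noor eliminated.
Round 3: Liam 19, Emma 36, Uma 32. Liam eliminated.
Round 4: Emma 43, Uma 44. Uma has a majority (≥44).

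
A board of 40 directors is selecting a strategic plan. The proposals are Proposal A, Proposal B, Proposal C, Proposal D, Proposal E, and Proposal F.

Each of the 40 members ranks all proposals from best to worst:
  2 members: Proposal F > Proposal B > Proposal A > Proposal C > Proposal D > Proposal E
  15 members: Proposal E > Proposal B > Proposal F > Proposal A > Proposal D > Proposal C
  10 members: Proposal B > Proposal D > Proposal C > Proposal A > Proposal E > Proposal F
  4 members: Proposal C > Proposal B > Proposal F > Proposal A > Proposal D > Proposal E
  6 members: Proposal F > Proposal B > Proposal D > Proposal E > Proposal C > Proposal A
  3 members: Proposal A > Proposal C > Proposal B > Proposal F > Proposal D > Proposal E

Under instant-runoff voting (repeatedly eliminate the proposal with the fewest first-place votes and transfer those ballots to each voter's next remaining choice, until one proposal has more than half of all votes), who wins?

Round 1: Proposal A 3, Proposal B 10, Proposal C 4, Proposal D 0, Proposal E 15, Proposal F 8. Proposal D eliminated.
Round 2: Proposal A 3, Proposal B 10, Proposal C 4, Proposal E 15, Proposal F 8. Proposal A eliminated.
Round 3: Proposal B 10, Proposal C 7, Proposal E 15, Proposal F 8. Proposal C eliminated.
Round 4: Proposal B 17, Proposal E 15, Proposal F 8. Proposal F eliminated.
Round 5: Proposal B 25, Proposal E 15. Proposal B has a majority (≥21).

Proposal B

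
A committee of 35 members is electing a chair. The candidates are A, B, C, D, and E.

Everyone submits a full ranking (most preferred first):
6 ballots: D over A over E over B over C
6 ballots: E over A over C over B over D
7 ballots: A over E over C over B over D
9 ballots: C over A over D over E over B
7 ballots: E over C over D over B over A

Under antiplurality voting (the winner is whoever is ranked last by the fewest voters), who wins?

E

Last-place votes: A 7, B 9, C 6, D 13, E 0.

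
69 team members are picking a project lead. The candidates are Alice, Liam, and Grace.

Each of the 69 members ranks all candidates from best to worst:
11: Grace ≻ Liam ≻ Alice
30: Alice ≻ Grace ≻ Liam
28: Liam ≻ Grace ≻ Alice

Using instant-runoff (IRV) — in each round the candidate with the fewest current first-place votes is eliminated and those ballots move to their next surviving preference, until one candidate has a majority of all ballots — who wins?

Round 1: Alice 30, Liam 28, Grace 11. Grace eliminated.
Round 2: Alice 30, Liam 39. Liam has a majority (≥35).

Liam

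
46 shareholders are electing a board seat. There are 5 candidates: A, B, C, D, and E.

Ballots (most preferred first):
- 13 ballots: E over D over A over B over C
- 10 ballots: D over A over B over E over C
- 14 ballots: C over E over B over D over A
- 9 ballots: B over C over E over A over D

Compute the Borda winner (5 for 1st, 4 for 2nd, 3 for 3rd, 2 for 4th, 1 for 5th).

A: 13×3 + 10×4 + 14×1 + 9×2 = 111
B: 13×2 + 10×3 + 14×3 + 9×5 = 143
C: 13×1 + 10×1 + 14×5 + 9×4 = 129
D: 13×4 + 10×5 + 14×2 + 9×1 = 139
E: 13×5 + 10×2 + 14×4 + 9×3 = 168

E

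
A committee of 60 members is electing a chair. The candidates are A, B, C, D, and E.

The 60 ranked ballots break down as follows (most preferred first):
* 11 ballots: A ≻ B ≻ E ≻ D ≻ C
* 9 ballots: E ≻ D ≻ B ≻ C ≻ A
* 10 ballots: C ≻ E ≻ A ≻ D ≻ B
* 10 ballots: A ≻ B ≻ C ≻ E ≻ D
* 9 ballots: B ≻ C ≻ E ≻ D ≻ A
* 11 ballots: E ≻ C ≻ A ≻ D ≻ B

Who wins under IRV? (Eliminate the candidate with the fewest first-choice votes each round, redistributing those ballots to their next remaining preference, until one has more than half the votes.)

Round 1: A 21, B 9, C 10, D 0, E 20. D eliminated.
Round 2: A 21, B 9, C 10, E 20. B eliminated.
Round 3: A 21, C 19, E 20. C eliminated.
Round 4: A 21, E 39. E has a majority (≥31).

E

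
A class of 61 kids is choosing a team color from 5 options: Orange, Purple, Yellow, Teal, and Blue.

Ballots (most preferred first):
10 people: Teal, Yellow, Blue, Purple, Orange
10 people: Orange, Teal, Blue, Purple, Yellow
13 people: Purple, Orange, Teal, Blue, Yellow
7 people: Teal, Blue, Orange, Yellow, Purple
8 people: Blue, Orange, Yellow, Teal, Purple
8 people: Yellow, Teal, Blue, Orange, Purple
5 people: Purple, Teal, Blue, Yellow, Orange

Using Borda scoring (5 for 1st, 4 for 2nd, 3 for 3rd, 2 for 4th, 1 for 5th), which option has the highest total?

Teal

Orange: 10×1 + 10×5 + 13×4 + 7×3 + 8×4 + 8×2 + 5×1 = 186
Purple: 10×2 + 10×2 + 13×5 + 7×1 + 8×1 + 8×1 + 5×5 = 153
Yellow: 10×4 + 10×1 + 13×1 + 7×2 + 8×3 + 8×5 + 5×2 = 151
Teal: 10×5 + 10×4 + 13×3 + 7×5 + 8×2 + 8×4 + 5×4 = 232
Blue: 10×3 + 10×3 + 13×2 + 7×4 + 8×5 + 8×3 + 5×3 = 193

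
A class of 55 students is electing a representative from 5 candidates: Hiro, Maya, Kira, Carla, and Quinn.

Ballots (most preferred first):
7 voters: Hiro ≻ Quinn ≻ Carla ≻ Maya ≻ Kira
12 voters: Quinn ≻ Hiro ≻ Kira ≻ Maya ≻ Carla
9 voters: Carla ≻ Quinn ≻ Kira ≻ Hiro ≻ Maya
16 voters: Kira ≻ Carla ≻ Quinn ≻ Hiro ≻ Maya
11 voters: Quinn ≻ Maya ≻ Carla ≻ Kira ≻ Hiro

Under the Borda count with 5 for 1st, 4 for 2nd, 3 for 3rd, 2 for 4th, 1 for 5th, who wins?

Quinn

Hiro: 7×5 + 12×4 + 9×2 + 16×2 + 11×1 = 144
Maya: 7×2 + 12×2 + 9×1 + 16×1 + 11×4 = 107
Kira: 7×1 + 12×3 + 9×3 + 16×5 + 11×2 = 172
Carla: 7×3 + 12×1 + 9×5 + 16×4 + 11×3 = 175
Quinn: 7×4 + 12×5 + 9×4 + 16×3 + 11×5 = 227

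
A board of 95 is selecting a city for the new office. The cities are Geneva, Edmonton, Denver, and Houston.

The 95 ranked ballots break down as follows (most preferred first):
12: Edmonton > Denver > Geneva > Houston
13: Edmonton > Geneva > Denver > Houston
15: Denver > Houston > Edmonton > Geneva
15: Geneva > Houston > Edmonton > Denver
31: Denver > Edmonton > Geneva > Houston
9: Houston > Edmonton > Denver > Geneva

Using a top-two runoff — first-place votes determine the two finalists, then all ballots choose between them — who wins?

Round 1 first-place votes: Geneva 15, Edmonton 25, Denver 46, Houston 9. Denver and Edmonton advance.
Runoff: Denver is ranked above Edmonton on 46 ballots, Edmonton above Denver on 49.

Edmonton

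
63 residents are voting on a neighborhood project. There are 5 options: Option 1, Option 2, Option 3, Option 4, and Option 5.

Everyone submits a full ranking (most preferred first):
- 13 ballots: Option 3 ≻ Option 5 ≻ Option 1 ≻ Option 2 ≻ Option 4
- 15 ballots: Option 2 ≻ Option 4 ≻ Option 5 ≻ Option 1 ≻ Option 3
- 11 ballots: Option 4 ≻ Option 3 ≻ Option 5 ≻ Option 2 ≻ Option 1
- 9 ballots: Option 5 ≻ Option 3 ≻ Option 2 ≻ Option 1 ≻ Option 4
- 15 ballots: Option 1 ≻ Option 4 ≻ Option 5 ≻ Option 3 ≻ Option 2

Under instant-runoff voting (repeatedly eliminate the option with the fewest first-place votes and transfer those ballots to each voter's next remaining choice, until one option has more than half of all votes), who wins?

Round 1: Option 1 15, Option 2 15, Option 3 13, Option 4 11, Option 5 9. Option 5 eliminated.
Round 2: Option 1 15, Option 2 15, Option 3 22, Option 4 11. Option 4 eliminated.
Round 3: Option 1 15, Option 2 15, Option 3 33. Option 3 has a majority (≥32).

Option 3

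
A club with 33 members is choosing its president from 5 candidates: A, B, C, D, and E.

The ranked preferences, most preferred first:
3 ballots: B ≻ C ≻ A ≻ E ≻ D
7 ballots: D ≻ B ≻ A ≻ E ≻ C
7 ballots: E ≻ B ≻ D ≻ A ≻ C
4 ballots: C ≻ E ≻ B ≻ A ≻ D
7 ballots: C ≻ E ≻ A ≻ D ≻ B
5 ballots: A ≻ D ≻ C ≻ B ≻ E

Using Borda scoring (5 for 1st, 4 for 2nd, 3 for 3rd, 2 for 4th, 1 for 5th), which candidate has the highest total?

A: 3×3 + 7×3 + 7×2 + 4×2 + 7×3 + 5×5 = 98
B: 3×5 + 7×4 + 7×4 + 4×3 + 7×1 + 5×2 = 100
C: 3×4 + 7×1 + 7×1 + 4×5 + 7×5 + 5×3 = 96
D: 3×1 + 7×5 + 7×3 + 4×1 + 7×2 + 5×4 = 97
E: 3×2 + 7×2 + 7×5 + 4×4 + 7×4 + 5×1 = 104

E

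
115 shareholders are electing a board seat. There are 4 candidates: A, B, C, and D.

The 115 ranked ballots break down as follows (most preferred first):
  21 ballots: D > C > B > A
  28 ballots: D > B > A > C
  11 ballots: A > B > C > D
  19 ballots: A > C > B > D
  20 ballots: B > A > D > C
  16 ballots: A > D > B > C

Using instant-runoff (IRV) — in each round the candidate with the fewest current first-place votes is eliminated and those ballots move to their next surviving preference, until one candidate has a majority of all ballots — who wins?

Round 1: A 46, B 20, C 0, D 49. C eliminated.
Round 2: A 46, B 20, D 49. B eliminated.
Round 3: A 66, D 49. A has a majority (≥58).

A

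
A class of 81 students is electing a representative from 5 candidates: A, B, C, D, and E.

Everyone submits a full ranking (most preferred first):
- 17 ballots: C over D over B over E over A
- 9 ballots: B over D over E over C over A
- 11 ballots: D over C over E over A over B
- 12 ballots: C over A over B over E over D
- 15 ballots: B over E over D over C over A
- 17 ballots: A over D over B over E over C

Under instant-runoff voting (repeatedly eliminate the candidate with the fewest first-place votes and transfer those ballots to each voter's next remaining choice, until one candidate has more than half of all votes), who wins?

B

Round 1: A 17, B 24, C 29, D 11, E 0. E eliminated.
Round 2: A 17, B 24, C 29, D 11. D eliminated.
Round 3: A 17, B 24, C 40. A eliminated.
Round 4: B 41, C 40. B has a majority (≥41).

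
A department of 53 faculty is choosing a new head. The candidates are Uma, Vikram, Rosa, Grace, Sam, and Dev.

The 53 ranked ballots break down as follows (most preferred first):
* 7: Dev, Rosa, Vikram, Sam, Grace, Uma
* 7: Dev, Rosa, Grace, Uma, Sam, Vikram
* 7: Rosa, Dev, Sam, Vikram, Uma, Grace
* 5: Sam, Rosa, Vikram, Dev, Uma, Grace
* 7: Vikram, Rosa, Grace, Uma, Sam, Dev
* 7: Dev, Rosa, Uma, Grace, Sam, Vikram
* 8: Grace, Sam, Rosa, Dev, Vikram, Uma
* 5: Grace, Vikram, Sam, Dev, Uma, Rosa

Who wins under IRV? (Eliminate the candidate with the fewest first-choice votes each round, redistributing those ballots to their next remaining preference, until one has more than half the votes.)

Round 1: Uma 0, Vikram 7, Rosa 7, Grace 13, Sam 5, Dev 21. Uma eliminated.
Round 2: Vikram 7, Rosa 7, Grace 13, Sam 5, Dev 21. Sam eliminated.
Round 3: Vikram 7, Rosa 12, Grace 13, Dev 21. Vikram eliminated.
Round 4: Rosa 19, Grace 13, Dev 21. Grace eliminated.
Round 5: Rosa 27, Dev 26. Rosa has a majority (≥27).

Rosa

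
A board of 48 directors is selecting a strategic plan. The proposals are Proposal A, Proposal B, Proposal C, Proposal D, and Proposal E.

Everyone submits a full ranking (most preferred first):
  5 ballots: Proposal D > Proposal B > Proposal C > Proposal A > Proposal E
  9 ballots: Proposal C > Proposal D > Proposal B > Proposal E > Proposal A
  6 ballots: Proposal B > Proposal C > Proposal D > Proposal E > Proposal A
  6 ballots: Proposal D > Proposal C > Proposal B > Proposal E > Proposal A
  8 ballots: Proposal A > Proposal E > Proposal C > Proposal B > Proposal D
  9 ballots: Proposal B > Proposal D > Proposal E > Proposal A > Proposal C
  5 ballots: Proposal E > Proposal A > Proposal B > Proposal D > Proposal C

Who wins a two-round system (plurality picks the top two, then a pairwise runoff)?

Round 1 first-place votes: Proposal A 8, Proposal B 15, Proposal C 9, Proposal D 11, Proposal E 5. Proposal B and Proposal D advance.
Runoff: Proposal B is ranked above Proposal D on 28 ballots, Proposal D above Proposal B on 20.

Proposal B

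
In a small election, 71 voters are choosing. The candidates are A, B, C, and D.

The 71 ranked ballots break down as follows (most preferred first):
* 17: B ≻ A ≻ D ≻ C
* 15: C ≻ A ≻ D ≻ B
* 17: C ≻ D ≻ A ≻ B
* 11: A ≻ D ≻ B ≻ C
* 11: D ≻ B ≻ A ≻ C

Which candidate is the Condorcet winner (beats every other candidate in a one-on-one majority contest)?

A vs B: 43–28
A vs C: 39–32
A vs D: 43–28
A beats every other candidate.

A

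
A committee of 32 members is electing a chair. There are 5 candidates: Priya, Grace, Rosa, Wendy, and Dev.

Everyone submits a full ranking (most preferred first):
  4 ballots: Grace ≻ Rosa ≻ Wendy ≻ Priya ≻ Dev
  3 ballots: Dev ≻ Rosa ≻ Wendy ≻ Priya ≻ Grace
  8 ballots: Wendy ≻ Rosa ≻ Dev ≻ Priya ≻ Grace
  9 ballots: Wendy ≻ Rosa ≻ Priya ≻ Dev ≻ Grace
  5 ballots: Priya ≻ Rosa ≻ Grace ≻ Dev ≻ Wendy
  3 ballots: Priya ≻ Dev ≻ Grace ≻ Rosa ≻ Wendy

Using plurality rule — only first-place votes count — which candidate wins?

Wendy

First-place votes: Priya 8, Grace 4, Rosa 0, Wendy 17, Dev 3.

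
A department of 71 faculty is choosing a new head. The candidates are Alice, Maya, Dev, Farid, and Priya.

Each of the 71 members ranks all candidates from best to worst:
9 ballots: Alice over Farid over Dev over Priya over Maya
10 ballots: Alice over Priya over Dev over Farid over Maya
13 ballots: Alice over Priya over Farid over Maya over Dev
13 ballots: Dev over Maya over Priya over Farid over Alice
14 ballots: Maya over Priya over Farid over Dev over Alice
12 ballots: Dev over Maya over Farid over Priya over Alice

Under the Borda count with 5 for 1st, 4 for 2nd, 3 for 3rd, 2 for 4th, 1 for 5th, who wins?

Alice: 9×5 + 10×5 + 13×5 + 13×1 + 14×1 + 12×1 = 199
Maya: 9×1 + 10×1 + 13×2 + 13×4 + 14×5 + 12×4 = 215
Dev: 9×3 + 10×3 + 13×1 + 13×5 + 14×2 + 12×5 = 223
Farid: 9×4 + 10×2 + 13×3 + 13×2 + 14×3 + 12×3 = 199
Priya: 9×2 + 10×4 + 13×4 + 13×3 + 14×4 + 12×2 = 229

Priya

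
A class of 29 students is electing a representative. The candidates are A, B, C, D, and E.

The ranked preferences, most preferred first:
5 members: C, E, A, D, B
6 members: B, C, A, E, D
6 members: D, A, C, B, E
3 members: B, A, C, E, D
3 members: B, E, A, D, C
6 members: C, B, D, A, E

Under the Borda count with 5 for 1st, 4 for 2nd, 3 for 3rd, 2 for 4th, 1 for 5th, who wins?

C

A: 5×3 + 6×3 + 6×4 + 3×4 + 3×3 + 6×2 = 90
B: 5×1 + 6×5 + 6×2 + 3×5 + 3×5 + 6×4 = 101
C: 5×5 + 6×4 + 6×3 + 3×3 + 3×1 + 6×5 = 109
D: 5×2 + 6×1 + 6×5 + 3×1 + 3×2 + 6×3 = 73
E: 5×4 + 6×2 + 6×1 + 3×2 + 3×4 + 6×1 = 62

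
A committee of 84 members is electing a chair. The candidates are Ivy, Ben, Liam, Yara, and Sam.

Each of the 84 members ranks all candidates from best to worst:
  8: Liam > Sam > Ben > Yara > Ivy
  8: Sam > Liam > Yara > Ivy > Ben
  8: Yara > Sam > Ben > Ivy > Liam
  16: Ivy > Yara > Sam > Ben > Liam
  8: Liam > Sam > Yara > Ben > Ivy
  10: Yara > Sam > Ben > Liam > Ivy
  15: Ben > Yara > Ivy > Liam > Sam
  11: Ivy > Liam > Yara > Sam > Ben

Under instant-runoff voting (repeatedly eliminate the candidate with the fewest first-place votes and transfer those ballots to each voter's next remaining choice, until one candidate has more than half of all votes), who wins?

Round 1: Ivy 27, Ben 15, Liam 16, Yara 18, Sam 8. Sam eliminated.
Round 2: Ivy 27, Ben 15, Liam 24, Yara 18. Ben eliminated.
Round 3: Ivy 27, Liam 24, Yara 33. Liam eliminated.
Round 4: Ivy 27, Yara 57. Yara has a majority (≥43).

Yara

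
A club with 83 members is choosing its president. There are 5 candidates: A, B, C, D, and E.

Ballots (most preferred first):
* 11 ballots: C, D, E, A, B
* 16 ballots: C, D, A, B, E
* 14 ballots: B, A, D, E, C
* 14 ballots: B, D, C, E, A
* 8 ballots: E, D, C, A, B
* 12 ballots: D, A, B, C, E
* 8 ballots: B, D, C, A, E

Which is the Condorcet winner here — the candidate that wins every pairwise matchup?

D

D vs A: 69–14
D vs B: 47–36
D vs C: 56–27
D vs E: 75–8
D beats every other candidate.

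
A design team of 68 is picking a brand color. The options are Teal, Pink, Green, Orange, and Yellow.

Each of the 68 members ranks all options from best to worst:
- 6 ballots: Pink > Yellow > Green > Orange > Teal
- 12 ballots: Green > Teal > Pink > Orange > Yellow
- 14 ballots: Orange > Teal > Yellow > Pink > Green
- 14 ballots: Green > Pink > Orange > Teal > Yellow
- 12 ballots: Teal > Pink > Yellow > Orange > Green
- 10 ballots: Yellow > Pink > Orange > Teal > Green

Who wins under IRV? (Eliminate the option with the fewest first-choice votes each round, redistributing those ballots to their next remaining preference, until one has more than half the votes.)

Round 1: Teal 12, Pink 6, Green 26, Orange 14, Yellow 10. Pink eliminated.
Round 2: Teal 12, Green 26, Orange 14, Yellow 16. Teal eliminated.
Round 3: Green 26, Orange 14, Yellow 28. Orange eliminated.
Round 4: Green 26, Yellow 42. Yellow has a majority (≥35).

Yellow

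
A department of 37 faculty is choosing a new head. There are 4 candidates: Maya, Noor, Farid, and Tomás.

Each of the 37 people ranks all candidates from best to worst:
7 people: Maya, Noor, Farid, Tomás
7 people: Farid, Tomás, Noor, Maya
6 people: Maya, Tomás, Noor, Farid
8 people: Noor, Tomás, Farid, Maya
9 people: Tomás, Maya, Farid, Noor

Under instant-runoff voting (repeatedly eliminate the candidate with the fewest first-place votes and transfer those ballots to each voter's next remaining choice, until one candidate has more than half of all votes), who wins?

Tomás

Round 1: Maya 13, Noor 8, Farid 7, Tomás 9. Farid eliminated.
Round 2: Maya 13, Noor 8, Tomás 16. Noor eliminated.
Round 3: Maya 13, Tomás 24. Tomás has a majority (≥19).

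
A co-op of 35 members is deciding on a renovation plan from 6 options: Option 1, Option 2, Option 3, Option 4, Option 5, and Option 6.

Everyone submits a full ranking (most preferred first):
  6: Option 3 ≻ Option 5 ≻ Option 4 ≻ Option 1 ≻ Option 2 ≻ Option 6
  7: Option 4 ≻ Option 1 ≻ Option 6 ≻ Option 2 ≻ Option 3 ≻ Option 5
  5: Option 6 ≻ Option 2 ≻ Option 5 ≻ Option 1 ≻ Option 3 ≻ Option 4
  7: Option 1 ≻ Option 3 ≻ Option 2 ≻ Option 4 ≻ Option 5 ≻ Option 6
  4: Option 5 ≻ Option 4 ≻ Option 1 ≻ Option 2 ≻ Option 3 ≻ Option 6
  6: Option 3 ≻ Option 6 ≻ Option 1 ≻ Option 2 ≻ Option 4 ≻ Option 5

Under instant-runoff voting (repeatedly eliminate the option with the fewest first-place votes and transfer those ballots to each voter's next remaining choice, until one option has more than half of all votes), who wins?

Round 1: Option 1 7, Option 2 0, Option 3 12, Option 4 7, Option 5 4, Option 6 5. Option 2 eliminated.
Round 2: Option 1 7, Option 3 12, Option 4 7, Option 5 4, Option 6 5. Option 5 eliminated.
Round 3: Option 1 7, Option 3 12, Option 4 11, Option 6 5. Option 6 eliminated.
Round 4: Option 1 12, Option 3 12, Option 4 11. Option 4 eliminated.
Round 5: Option 1 23, Option 3 12. Option 1 has a majority (≥18).

Option 1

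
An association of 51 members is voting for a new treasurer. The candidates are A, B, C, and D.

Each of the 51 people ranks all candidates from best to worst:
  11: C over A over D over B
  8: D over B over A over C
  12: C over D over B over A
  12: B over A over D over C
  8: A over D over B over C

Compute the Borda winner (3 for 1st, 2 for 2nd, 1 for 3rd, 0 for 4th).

D

A: 11×2 + 8×1 + 12×0 + 12×2 + 8×3 = 78
B: 11×0 + 8×2 + 12×1 + 12×3 + 8×1 = 72
C: 11×3 + 8×0 + 12×3 + 12×0 + 8×0 = 69
D: 11×1 + 8×3 + 12×2 + 12×1 + 8×2 = 87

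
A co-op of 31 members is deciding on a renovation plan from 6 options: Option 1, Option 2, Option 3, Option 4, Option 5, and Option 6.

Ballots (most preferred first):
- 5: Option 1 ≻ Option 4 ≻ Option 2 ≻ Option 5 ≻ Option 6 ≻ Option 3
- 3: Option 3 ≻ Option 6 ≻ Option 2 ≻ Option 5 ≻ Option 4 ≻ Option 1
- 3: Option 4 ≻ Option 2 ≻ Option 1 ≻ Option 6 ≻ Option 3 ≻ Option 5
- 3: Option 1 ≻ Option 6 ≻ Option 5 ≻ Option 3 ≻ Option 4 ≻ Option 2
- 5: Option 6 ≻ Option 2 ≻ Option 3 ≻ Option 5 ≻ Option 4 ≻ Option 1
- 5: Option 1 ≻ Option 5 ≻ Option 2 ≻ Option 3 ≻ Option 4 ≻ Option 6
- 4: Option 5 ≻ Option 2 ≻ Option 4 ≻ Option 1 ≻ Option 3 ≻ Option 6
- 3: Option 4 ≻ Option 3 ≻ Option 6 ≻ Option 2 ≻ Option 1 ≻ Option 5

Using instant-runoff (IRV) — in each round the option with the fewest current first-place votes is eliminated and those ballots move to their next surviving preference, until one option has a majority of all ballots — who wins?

Option 4

Round 1: Option 1 13, Option 2 0, Option 3 3, Option 4 6, Option 5 4, Option 6 5. Option 2 eliminated.
Round 2: Option 1 13, Option 3 3, Option 4 6, Option 5 4, Option 6 5. Option 3 eliminated.
Round 3: Option 1 13, Option 4 6, Option 5 4, Option 6 8. Option 5 eliminated.
Round 4: Option 1 13, Option 4 10, Option 6 8. Option 6 eliminated.
Round 5: Option 1 13, Option 4 18. Option 4 has a majority (≥16).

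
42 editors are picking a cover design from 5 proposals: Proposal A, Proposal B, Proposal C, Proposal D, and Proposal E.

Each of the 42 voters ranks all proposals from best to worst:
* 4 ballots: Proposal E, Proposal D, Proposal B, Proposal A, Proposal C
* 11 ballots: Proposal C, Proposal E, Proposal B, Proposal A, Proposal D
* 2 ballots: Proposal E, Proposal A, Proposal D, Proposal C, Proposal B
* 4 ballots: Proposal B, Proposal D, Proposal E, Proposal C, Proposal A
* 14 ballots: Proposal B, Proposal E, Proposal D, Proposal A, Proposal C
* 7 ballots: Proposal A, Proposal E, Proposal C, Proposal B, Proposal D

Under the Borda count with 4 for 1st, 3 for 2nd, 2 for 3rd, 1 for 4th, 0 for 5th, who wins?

Proposal E

Proposal A: 4×1 + 11×1 + 2×3 + 4×0 + 14×1 + 7×4 = 63
Proposal B: 4×2 + 11×2 + 2×0 + 4×4 + 14×4 + 7×1 = 109
Proposal C: 4×0 + 11×4 + 2×1 + 4×1 + 14×0 + 7×2 = 64
Proposal D: 4×3 + 11×0 + 2×2 + 4×3 + 14×2 + 7×0 = 56
Proposal E: 4×4 + 11×3 + 2×4 + 4×2 + 14×3 + 7×3 = 128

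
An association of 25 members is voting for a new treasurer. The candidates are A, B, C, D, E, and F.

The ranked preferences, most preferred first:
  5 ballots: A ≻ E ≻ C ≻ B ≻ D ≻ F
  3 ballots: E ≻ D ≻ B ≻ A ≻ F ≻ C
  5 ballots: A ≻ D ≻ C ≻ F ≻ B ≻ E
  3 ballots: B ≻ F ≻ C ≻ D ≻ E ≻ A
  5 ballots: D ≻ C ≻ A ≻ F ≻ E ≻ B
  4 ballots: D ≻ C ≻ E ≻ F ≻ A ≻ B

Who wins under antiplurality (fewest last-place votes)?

D

Last-place votes: A 3, B 9, C 3, D 0, E 5, F 5.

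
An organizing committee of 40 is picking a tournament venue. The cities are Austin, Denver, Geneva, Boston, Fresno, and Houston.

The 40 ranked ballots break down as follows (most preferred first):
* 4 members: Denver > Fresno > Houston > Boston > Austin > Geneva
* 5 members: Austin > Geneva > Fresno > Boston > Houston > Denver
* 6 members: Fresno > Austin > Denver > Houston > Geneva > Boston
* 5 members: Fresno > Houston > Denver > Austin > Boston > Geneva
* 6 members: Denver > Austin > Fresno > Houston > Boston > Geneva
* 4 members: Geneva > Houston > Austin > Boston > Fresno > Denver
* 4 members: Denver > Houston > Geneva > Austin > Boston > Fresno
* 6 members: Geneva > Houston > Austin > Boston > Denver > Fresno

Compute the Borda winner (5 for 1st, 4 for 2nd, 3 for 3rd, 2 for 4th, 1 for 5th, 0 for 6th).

Austin: 4×1 + 5×5 + 6×4 + 5×2 + 6×4 + 4×3 + 4×2 + 6×3 = 125
Denver: 4×5 + 5×0 + 6×3 + 5×3 + 6×5 + 4×0 + 4×5 + 6×1 = 109
Geneva: 4×0 + 5×4 + 6×1 + 5×0 + 6×0 + 4×5 + 4×3 + 6×5 = 88
Boston: 4×2 + 5×2 + 6×0 + 5×1 + 6×1 + 4×2 + 4×1 + 6×2 = 53
Fresno: 4×4 + 5×3 + 6×5 + 5×5 + 6×3 + 4×1 + 4×0 + 6×0 = 108
Houston: 4×3 + 5×1 + 6×2 + 5×4 + 6×2 + 4×4 + 4×4 + 6×4 = 117

Austin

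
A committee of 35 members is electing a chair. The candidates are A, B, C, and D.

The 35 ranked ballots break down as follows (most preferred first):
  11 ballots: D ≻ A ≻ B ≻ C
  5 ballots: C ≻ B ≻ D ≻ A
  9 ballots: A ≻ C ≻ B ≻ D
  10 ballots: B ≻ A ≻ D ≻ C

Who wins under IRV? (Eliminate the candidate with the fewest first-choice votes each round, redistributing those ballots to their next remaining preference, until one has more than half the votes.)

B

Round 1: A 9, B 10, C 5, D 11. C eliminated.
Round 2: A 9, B 15, D 11. A eliminated.
Round 3: B 24, D 11. B has a majority (≥18).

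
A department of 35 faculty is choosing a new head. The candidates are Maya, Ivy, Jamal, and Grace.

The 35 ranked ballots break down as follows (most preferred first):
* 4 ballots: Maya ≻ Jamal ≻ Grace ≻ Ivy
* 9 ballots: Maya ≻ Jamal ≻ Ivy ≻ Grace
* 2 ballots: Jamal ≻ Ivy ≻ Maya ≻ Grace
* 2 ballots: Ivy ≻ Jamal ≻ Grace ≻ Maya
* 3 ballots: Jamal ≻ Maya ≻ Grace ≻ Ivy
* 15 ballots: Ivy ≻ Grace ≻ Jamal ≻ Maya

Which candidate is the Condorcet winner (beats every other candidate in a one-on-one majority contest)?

Jamal vs Maya: 22–13
Jamal vs Ivy: 18–17
Jamal vs Grace: 20–15
Jamal beats every other candidate.

Jamal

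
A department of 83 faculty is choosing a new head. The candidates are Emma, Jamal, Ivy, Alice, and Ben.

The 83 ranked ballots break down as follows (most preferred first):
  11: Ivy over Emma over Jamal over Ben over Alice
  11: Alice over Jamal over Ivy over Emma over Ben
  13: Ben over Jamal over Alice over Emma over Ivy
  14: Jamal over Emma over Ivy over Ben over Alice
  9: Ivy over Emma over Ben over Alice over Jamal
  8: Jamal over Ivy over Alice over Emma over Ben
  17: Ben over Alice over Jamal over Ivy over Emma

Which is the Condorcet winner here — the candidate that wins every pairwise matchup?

Jamal vs Emma: 63–20
Jamal vs Ivy: 63–20
Jamal vs Alice: 46–37
Jamal vs Ben: 44–39
Jamal beats every other candidate.

Jamal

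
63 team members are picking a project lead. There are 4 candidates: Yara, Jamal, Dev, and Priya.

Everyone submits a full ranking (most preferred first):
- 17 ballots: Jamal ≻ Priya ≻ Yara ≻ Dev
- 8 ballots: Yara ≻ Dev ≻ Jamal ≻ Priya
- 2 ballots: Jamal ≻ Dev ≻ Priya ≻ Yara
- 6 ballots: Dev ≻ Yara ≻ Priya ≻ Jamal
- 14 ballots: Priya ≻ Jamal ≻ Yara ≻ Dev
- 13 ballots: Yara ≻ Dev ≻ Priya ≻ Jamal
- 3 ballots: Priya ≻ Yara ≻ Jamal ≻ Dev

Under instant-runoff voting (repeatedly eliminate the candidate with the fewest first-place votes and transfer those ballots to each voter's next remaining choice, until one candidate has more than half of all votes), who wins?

Jamal

Round 1: Yara 21, Jamal 19, Dev 6, Priya 17. Dev eliminated.
Round 2: Yara 27, Jamal 19, Priya 17. Priya eliminated.
Round 3: Yara 30, Jamal 33. Jamal has a majority (≥32).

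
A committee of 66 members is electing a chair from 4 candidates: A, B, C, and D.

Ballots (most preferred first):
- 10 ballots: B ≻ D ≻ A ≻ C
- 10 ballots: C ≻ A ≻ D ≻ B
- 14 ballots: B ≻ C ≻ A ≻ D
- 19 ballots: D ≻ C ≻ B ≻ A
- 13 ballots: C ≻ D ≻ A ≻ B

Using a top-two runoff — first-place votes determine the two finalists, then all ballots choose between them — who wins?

C

Round 1 first-place votes: A 0, B 24, C 23, D 19. B and C advance.
Runoff: B is ranked above C on 24 ballots, C above B on 42.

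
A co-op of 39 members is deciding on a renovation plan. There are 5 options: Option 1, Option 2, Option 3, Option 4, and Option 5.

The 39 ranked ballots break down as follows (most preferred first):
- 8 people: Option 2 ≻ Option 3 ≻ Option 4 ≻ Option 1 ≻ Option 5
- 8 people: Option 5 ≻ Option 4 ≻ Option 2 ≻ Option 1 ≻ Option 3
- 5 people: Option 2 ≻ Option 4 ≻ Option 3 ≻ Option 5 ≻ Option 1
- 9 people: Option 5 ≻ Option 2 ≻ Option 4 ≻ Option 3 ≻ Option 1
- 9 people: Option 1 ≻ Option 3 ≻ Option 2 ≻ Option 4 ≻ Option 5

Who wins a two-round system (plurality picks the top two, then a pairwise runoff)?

Option 2

Round 1 first-place votes: Option 1 9, Option 2 13, Option 3 0, Option 4 0, Option 5 17. Option 5 and Option 2 advance.
Runoff: Option 5 is ranked above Option 2 on 17 ballots, Option 2 above Option 5 on 22.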